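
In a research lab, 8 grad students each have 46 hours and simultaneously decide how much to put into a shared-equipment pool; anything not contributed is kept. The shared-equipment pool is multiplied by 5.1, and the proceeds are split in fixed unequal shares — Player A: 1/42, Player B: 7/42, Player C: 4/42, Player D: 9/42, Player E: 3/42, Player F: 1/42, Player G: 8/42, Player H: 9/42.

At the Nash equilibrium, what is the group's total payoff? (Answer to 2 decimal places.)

745.20 hours

For player j, contributing a unit is worthwhile iff 5.1 × (j's share) ≥ 1, i.e. iff j's share is at least 0.1961.
The shares above 0.1961 belong to Player D and Player H, contributing 46 each; the remaining 6 contribute 0. Total contributed: 92.
The shared-equipment pool pays out 5.1 × 92 = 469.20 in total (split across the unequal shares, but the aggregate is all that matters for the group sum).
The 6 free-riders keep 46 each, adding 276. Group total = 276 + 469.20 = 745.20.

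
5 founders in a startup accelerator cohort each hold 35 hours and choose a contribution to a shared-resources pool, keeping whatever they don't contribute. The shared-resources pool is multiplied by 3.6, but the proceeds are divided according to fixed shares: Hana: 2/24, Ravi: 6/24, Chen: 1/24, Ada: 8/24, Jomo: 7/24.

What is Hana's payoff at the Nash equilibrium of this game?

56.00 hours

A player with share s gets back 3.6·s per unit contributed, so full contribution is dominant for anyone with s > 1/3.6 = 0.2778 and zero contribution is dominant for anyone below.
The shares above 0.2778 belong to Ada and Jomo, contributing 35 each; the remaining 3 contribute 0. Total contributed: 70.
Hana keeps 35 and receives 3.6 × 70 × 2/24 = 21.00 from the shared-resources pool, for a payoff of 56.00.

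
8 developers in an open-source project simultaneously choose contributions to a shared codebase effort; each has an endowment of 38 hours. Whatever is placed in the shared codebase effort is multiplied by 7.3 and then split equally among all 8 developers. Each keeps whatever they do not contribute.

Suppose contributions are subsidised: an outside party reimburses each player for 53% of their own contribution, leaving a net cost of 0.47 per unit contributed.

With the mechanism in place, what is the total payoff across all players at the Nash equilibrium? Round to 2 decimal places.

2380.32 hours

Under the mechanism each unit contributed yields (7.3/8) / 0.47 = 1.9415 back to its contributor per unit of net cost, which exceeds 1, making full contribution the dominant choice for everyone.
At the Nash equilibrium everyone contributes 38. Group total payoff = 8 × (38 × 0.53 + 7.3 × 38) = 2380.32.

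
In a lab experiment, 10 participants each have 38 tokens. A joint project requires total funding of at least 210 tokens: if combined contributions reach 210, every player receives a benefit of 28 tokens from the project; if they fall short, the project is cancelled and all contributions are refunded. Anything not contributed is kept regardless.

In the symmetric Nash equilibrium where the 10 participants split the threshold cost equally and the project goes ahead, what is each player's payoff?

45 tokens

Equal share of the threshold: 210/10 = 21.
At this profile no one gains by cutting their contribution: any cut drops the total below 210, the project is cancelled, contributions are refunded, and the deviator ends with 38, which is less than 38 − 21 + 28 = 45. Contributing more than 21 just wastes the excess. So contributing exactly 21 is a best response.
Each player's payoff: 38 − 21 + 28 = 45.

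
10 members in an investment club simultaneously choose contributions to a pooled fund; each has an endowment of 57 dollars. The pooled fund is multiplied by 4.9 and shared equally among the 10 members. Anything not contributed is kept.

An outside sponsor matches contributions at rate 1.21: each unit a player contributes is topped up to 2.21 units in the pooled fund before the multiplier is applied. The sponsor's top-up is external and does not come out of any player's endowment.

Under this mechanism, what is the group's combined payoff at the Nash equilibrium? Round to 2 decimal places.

The effective private return per unit is now 4.9 × 2.21 / 10 = 1.0829 > 1, so every player's dominant strategy flips to full contribution.
So the Nash equilibrium is full contribution by all 10; the group earns 4.9 × 2.21 × 570 = 6172.53.

6172.53 dollars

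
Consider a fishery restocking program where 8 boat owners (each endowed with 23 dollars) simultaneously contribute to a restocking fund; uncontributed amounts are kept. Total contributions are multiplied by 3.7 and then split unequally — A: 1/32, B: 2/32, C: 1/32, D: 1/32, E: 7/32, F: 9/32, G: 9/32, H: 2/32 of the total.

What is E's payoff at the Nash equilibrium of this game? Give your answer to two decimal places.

60.23 dollars

A player with share s gets back 3.7·s per unit contributed, so full contribution is dominant for anyone with s > 1/3.7 = 0.2703 and zero contribution is dominant for anyone below.
F and G clear that bar, contributing 23 each; the remaining 6 contribute 0. Total contributed: 46.
E keeps 23 and receives 3.7 × 46 × 7/32 = 37.23 from the restocking fund, for a payoff of 60.23.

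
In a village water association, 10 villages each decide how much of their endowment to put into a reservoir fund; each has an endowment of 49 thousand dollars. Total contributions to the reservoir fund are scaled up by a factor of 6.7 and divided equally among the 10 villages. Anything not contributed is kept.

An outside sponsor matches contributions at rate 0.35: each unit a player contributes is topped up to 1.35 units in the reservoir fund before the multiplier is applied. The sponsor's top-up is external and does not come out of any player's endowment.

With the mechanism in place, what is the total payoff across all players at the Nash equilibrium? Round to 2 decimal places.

With the mechanism, a contributed unit returns 6.7 × 1.35 / 10 = 0.9045 per unit of net cost — still below 1 — so contributing 0 remains dominant for every player.
Everyone keeps their endowment and the group total is 10 × 49 = 490.

490.00 thousand dollars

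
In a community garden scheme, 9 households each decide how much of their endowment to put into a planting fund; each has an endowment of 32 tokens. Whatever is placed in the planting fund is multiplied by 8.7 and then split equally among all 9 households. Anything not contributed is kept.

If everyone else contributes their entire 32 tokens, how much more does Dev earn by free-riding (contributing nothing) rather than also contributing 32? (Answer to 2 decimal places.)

1.07 tokens

Switching from a contribution of 32 to 0 lets Dev keep an extra 32 tokens, but lowers the planting fund by 32, which costs Dev their own share of that drop: 8.7/9 × 32 = 30.93.
Net gain = 32 − 30.93 = 1.07. The private return per contributed unit (0.9667) is below 1, so free-riding is indeed the best response regardless of what the others do.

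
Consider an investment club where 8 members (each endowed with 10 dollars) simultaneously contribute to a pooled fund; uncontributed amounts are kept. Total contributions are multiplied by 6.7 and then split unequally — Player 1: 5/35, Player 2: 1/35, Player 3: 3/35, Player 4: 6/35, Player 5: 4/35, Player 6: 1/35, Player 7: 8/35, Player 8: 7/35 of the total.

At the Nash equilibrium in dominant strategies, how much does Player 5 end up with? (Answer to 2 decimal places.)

For player j, contributing a unit is worthwhile iff 6.7 × (j's share) ≥ 1, i.e. iff j's share is at least 0.1493.
Player 4, Player 7 and Player 8 clear that bar, contributing 10 each; the remaining 5 contribute 0. Total contributed: 30.
Player 5 keeps 10 and receives 6.7 × 30 × 4/35 = 22.97 from the pooled fund, for a payoff of 32.97.

32.97 dollars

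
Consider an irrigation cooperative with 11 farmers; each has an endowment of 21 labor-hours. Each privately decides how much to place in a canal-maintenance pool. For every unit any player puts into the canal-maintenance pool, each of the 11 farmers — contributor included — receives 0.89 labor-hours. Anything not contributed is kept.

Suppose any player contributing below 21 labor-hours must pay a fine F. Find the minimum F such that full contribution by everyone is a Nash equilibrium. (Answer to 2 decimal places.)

Given the others contribute fully, the best deviation is to contribute 0 (any partial contribution still incurs the fine and gives up units whose private return 0.89 is below 1).
Deviating from 21 to 0 saves 21 labor-hours but forfeits the deviator's share of the drop in the canal-maintenance pool: 0.89 × 21 = 18.69.
So the deviation gain is 21 − 18.69 = 2.31, and the fine must be at least 2.31 labor-hours to wipe it out.

2.31 labor-hours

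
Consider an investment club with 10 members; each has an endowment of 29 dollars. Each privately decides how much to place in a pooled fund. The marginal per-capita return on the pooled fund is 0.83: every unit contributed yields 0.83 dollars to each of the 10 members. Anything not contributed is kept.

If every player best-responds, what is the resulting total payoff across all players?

The private return per contributed unit is 0.83 < 1, so contributing 0 is dominant for every player. At the Nash equilibrium everyone keeps their 29, and the group total is 10 × 29 = 290.

290.00 dollars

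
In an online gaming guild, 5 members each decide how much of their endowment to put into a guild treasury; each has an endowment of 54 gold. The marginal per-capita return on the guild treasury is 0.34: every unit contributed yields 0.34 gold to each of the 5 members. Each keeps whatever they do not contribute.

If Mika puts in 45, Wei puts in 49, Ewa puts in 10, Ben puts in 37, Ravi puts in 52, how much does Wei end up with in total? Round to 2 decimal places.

Total contributed: 45 + 49 + 10 + 37 + 52 = 193.
Each receives 0.34 × 193 = 65.62 from the guild treasury.
Wei keeps 54 − 49 = 5, so Wei's payoff is 5 + 65.62 = 70.62.

70.62 gold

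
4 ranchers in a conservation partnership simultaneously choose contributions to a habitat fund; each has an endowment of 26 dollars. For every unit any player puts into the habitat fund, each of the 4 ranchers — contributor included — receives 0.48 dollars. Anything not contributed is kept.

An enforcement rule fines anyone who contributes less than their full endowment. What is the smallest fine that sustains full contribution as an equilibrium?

Given the others contribute fully, the best deviation is to contribute 0 (any partial contribution still incurs the fine and gives up units whose private return 0.48 is below 1).
Deviating from 26 to 0 saves 26 dollars but forfeits the deviator's share of the drop in the habitat fund: 0.48 × 26 = 12.48.
So the deviation gain is 26 − 12.48 = 13.52, and the fine must be at least 13.52 dollars to wipe it out.

13.52 dollars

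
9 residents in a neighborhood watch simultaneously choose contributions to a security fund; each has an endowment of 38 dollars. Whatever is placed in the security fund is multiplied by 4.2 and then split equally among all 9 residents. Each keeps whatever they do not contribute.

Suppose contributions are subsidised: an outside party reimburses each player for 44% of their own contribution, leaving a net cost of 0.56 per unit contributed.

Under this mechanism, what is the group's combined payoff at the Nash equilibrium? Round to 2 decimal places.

With the mechanism, a contributed unit returns (4.2/9) / 0.56 = 0.8333 per unit of net cost — still below 1 — so contributing 0 remains dominant for every player.
Everyone keeps their endowment and the group total is 9 × 38 = 342.

342.00 dollars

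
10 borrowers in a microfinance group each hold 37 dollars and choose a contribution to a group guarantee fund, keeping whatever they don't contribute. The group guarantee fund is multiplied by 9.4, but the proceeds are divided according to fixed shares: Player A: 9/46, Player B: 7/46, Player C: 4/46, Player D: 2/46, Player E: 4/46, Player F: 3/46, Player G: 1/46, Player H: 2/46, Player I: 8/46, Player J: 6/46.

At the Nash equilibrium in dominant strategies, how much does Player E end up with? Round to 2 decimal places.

A player with share s gets back 9.4·s per unit contributed, so full contribution is dominant for anyone with s > 1/9.4 = 0.1064 and zero contribution is dominant for anyone below.
Player A, Player B, Player I and Player J clear that bar, contributing 37 each; the remaining 6 contribute 0. Total contributed: 148.
Player E keeps 37 and receives 9.4 × 148 × 4/46 = 120.97 from the group guarantee fund, for a payoff of 157.97.

157.97 dollars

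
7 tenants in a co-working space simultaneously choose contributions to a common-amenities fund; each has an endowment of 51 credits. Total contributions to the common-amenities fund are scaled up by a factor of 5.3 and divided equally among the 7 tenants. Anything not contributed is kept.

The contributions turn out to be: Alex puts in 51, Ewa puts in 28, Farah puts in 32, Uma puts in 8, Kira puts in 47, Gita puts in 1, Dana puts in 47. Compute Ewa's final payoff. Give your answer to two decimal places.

Total contributed: 51 + 28 + 32 + 8 + 47 + 1 + 47 = 214.
Each receives 5.3 × 214 / 7 = 162.03 from the common-amenities fund.
Ewa keeps 51 − 28 = 23, so Ewa's payoff is 23 + 162.03 = 185.03.

185.03 credits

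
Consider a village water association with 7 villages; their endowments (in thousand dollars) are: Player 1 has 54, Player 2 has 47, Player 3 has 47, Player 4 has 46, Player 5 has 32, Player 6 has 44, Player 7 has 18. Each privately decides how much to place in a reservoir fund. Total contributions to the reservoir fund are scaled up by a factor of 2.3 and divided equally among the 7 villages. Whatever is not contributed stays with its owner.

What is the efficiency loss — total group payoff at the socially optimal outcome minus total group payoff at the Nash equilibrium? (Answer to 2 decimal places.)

374.40 thousand dollars

The private return per contributed unit is 2.3/7 = 0.3286 < 1 for every player regardless of endowment, so the Nash equilibrium is zero contribution and the group total is Σ E_j = 54 + 47 + 47 + 46 + 32 + 44 + 18 = 288.
Each contributed unit returns 2.300 to the group, so the social optimum is full contribution by everyone: group total = 2.300 × 288 = 662.40.
Efficiency loss = (2.300 − 1) × 288 = 374.40.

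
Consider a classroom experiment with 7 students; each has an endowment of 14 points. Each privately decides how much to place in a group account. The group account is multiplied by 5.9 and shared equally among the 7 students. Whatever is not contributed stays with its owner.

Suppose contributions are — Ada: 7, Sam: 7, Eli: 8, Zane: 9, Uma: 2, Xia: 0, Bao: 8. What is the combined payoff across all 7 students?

298.90 points

Total contributed: 7 + 7 + 8 + 9 + 2 + 0 + 8 = 41; total kept: 7 × 14 − 41 = 57.
The group account pays out 5.9 × 41 = 241.90 in aggregate.
Group total = 57 + 241.90 = 298.90.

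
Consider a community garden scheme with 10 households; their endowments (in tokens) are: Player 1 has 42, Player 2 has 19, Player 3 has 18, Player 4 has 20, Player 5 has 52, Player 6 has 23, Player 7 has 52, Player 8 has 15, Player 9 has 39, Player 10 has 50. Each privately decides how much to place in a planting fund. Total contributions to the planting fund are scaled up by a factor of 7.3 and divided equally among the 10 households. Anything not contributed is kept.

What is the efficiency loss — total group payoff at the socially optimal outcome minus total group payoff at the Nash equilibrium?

2079.00 tokens

The private return per contributed unit is 7.3/10 = 0.7300 < 1 for every player regardless of endowment, so the Nash equilibrium is zero contribution and the group total is Σ E_j = 42 + 19 + 18 + 20 + 52 + 23 + 52 + 15 + 39 + 50 = 330.
Each contributed unit returns 7.300 to the group, so the social optimum is full contribution by everyone: group total = 7.300 × 330 = 2409.00.
Efficiency loss = (7.300 − 1) × 330 = 2079.00.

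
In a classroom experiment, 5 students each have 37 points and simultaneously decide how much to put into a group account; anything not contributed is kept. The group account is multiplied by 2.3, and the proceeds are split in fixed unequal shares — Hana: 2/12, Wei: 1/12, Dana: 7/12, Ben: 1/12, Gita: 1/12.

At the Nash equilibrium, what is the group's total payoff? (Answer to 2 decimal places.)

233.10 points

Each unit j contributes comes back to j as 2.3 × (j's share), so j prefers to contribute only if that share exceeds 1/2.3 = 0.4348; otherwise keeping the unit dominates.
The only share above 0.4348 is Dana's 7/12, contributing 37; the remaining 4 contribute 0. Total contributed: 37.
The group account pays out 2.3 × 37 = 85.10 in total (split across the unequal shares, but the aggregate is all that matters for the group sum).
The 4 free-riders keep 37 each, adding 148. Group total = 148 + 85.10 = 233.10.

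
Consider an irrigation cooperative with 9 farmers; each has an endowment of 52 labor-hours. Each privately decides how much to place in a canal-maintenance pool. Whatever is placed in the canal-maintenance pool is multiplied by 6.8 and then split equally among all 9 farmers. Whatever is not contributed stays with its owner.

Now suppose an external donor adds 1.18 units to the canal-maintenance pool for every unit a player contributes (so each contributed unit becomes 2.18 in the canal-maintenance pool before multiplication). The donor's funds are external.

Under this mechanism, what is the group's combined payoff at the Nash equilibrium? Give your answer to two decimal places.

With the mechanism, a contributed unit returns 6.8 × 2.18 / 9 = 1.6471 per unit of net cost to the contributor — now above 1 — so contributing fully is weakly dominant for every player.
So the Nash equilibrium is full contribution by all 9; the group earns 6.8 × 2.18 × 468 = 6937.63.

6937.63 labor-hours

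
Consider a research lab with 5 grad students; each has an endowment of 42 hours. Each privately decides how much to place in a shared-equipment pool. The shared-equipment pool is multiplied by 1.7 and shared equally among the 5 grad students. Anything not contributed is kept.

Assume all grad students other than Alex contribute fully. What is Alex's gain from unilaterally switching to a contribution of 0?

27.72 hours

Switching from a contribution of 42 to 0 lets Alex keep an extra 42 hours, but lowers the shared-equipment pool by 42, which costs Alex their own share of that drop: 1.7/5 × 42 = 14.28.
Net gain = 42 − 14.28 = 27.72. The private return per contributed unit (0.3400) is below 1, so free-riding is indeed the best response regardless of what the others do.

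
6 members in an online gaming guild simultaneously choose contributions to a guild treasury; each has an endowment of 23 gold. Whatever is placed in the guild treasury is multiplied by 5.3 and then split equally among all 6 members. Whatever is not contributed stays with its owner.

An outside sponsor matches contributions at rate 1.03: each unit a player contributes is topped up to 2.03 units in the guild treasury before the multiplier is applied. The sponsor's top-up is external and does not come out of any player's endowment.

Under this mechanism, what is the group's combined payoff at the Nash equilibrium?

Under the mechanism each unit contributed yields 5.3 × 2.03 / 6 = 1.7932 back to its contributor per unit of net cost, which exceeds 1, making full contribution the dominant choice for everyone.
At the Nash equilibrium everyone contributes 23. Group total payoff = 5.3 × 2.03 × 138 = 1484.74.

1484.74 gold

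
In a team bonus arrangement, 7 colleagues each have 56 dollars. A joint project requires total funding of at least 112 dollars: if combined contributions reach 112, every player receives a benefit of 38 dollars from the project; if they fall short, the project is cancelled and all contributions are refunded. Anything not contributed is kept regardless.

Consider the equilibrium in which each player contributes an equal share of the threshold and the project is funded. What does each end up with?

78 dollars

Equal share of the threshold: 112/7 = 16.
At this profile no one gains by cutting their contribution: any cut drops the total below 112, the project is cancelled, contributions are refunded, and the deviator ends with 56, which is less than 56 − 16 + 38 = 78. Contributing more than 16 just wastes the excess. So contributing exactly 16 is a best response.
Each player's payoff: 56 − 16 + 38 = 78.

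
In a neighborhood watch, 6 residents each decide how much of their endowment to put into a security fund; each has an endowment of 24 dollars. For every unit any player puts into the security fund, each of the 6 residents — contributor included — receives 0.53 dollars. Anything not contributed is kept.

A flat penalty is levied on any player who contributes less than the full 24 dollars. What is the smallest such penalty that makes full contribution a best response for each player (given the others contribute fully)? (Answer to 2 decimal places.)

Given the others contribute fully, the best deviation is to contribute 0 (any partial contribution still incurs the fine and gives up units whose private return 0.53 is below 1).
Deviating from 24 to 0 saves 24 dollars but forfeits the deviator's share of the drop in the security fund: 0.53 × 24 = 12.72.
So the deviation gain is 24 − 12.72 = 11.28, and the fine must be at least 11.28 dollars to wipe it out.

11.28 dollars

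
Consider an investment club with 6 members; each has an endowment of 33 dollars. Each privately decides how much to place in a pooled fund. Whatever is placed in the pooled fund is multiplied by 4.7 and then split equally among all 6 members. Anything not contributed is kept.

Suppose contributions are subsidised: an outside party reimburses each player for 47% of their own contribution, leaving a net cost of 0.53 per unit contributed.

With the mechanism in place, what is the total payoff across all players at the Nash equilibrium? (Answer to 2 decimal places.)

1023.66 dollars

With the mechanism, a contributed unit returns (4.7/6) / 0.53 = 1.4780 per unit of net cost to the contributor — now above 1 — so contributing fully is weakly dominant for every player.
At the Nash equilibrium everyone contributes 33. Group total payoff = 6 × (33 × 0.47 + 4.7 × 33) = 1023.66.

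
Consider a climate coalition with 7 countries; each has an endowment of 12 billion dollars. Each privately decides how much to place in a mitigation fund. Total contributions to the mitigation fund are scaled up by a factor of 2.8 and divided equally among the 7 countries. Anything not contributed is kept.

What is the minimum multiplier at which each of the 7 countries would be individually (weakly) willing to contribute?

7

A contributed unit returns (multiplier)/7 to its contributor.
This reaches 1 exactly when the multiplier is 7.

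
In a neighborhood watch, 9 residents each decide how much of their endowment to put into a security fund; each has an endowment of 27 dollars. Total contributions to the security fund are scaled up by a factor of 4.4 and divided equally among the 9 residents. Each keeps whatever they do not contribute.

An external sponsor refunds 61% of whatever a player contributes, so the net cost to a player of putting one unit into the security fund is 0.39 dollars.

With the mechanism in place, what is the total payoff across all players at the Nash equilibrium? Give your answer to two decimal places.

Under the mechanism each unit contributed yields (4.4/9) / 0.39 = 1.2536 back to its contributor per unit of net cost, which exceeds 1, making full contribution the dominant choice for everyone.
So the Nash equilibrium is full contribution by all 9; the group earns 9 × (27 × 0.61 + 4.4 × 27) = 1217.43.

1217.43 dollars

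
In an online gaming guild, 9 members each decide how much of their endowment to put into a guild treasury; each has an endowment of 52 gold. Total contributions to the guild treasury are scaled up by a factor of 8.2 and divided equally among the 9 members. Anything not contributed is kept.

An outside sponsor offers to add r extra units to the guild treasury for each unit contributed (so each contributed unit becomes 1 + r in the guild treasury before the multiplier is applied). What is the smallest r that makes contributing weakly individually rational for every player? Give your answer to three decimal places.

0.098

With matching at rate r, one contributed unit becomes (1 + r) in the guild treasury and returns 8.2 × (1 + r) / 9 to the contributor.
Setting this equal to 1: 1 + r = 9/8.2 = 1.0976.
So the minimum matching rate is r = 1.0976 − 1 = 0.098.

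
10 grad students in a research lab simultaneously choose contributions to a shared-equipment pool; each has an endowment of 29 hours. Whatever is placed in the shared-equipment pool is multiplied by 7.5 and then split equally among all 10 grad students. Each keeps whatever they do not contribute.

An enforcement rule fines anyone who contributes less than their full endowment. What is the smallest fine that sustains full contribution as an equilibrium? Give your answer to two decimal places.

Given the others contribute fully, the best deviation is to contribute 0 (any partial contribution still incurs the fine and gives up units whose private return 0.7500 is below 1).
Deviating from 29 to 0 saves 29 hours but forfeits the deviator's share of the drop in the shared-equipment pool: 7.5/10 × 29 = 21.75.
So the deviation gain is 29 − 21.75 = 7.25, and the fine must be at least 7.25 hours to wipe it out.

7.25 hours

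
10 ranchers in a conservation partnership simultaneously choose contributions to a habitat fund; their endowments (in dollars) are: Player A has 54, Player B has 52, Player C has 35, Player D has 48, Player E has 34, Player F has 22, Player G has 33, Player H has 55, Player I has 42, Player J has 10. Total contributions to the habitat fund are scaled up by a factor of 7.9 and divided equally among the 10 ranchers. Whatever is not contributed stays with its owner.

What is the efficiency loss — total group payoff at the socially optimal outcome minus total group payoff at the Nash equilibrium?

2656.50 dollars

The private return per contributed unit is 7.9/10 = 0.7900 < 1 for every player regardless of endowment, so the Nash equilibrium is zero contribution and the group total is Σ E_j = 54 + 52 + 35 + 48 + 34 + 22 + 33 + 55 + 42 + 10 = 385.
Each contributed unit returns 7.900 to the group, so the social optimum is full contribution by everyone: group total = 7.900 × 385 = 3041.50.
Efficiency loss = (7.900 − 1) × 385 = 2656.50.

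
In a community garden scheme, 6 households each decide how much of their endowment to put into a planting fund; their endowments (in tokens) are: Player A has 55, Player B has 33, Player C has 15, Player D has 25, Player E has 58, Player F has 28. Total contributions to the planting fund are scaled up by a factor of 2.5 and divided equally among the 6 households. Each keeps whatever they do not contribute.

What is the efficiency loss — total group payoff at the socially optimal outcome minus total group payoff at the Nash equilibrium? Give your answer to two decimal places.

321.00 tokens

The private return per contributed unit is 2.5/6 = 0.4167 < 1 for every player regardless of endowment, so the Nash equilibrium is zero contribution and the group total is Σ E_j = 55 + 33 + 15 + 25 + 58 + 28 = 214.
Each contributed unit returns 2.500 to the group, so the social optimum is full contribution by everyone: group total = 2.500 × 214 = 535.00.
Efficiency loss = (2.500 − 1) × 214 = 321.00.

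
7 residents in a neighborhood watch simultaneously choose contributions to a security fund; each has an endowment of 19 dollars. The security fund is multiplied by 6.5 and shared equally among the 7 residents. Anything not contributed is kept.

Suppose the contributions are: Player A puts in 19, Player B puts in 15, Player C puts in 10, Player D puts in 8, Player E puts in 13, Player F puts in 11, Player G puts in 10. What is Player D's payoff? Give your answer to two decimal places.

90.86 dollars

Total contributed: 19 + 15 + 10 + 8 + 13 + 11 + 10 = 86.
Each receives 6.5 × 86 / 7 = 79.86 from the security fund.
Player D keeps 19 − 8 = 11, so Player D's payoff is 11 + 79.86 = 90.86.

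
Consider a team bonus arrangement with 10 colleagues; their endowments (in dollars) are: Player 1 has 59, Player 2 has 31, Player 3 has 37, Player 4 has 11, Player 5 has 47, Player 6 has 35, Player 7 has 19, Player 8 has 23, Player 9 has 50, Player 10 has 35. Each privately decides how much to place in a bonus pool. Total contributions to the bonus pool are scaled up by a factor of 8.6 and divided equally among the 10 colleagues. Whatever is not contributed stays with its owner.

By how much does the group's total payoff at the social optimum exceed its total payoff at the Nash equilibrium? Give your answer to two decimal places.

The private return per contributed unit is 8.6/10 = 0.8600 < 1 for every player regardless of endowment, so the Nash equilibrium is zero contribution and the group total is Σ E_j = 59 + 31 + 37 + 11 + 47 + 35 + 19 + 23 + 50 + 35 = 347.
Each contributed unit returns 8.600 to the group, so the social optimum is full contribution by everyone: group total = 8.600 × 347 = 2984.20.
Efficiency loss = (8.600 − 1) × 347 = 2637.20.

2637.20 dollars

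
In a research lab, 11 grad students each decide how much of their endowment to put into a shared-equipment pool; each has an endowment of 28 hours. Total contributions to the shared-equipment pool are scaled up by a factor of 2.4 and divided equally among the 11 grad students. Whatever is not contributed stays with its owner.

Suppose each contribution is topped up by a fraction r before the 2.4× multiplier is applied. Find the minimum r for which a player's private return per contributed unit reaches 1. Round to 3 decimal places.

With matching at rate r, one contributed unit becomes (1 + r) in the shared-equipment pool and returns 2.4 × (1 + r) / 11 to the contributor.
Setting this equal to 1: 1 + r = 11/2.4 = 4.5833.
So the minimum matching rate is r = 4.5833 − 1 = 3.583.

3.583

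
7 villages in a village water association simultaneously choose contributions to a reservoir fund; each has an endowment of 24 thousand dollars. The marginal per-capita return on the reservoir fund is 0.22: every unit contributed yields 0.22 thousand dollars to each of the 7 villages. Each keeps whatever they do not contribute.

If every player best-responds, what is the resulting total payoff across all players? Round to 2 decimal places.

The private return per contributed unit is 0.22 < 1, so contributing 0 is dominant for every player. At the Nash equilibrium everyone keeps their 24, and the group total is 7 × 24 = 168.

168.00 thousand dollars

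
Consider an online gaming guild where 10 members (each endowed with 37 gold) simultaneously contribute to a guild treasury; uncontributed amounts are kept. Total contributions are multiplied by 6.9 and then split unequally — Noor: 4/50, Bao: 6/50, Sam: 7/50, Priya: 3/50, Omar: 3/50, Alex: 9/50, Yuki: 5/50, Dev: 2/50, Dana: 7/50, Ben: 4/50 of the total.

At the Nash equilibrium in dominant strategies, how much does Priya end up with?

52.32 gold

For player j, contributing a unit is worthwhile iff 6.9 × (j's share) ≥ 1, i.e. iff j's share is at least 0.1449.
The only share above 0.1449 is Alex's 9/50, contributing 37; the remaining 9 contribute 0. Total contributed: 37.
Priya keeps 37 and receives 6.9 × 37 × 3/50 = 15.32 from the guild treasury, for a payoff of 52.32.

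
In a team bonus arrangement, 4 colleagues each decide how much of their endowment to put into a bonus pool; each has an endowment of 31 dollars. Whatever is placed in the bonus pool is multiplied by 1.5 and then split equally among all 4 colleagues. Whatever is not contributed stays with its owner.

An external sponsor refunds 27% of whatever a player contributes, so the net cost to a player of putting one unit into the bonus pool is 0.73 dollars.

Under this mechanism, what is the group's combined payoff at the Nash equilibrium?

With the mechanism, a contributed unit returns (1.5/4) / 0.73 = 0.5137 per unit of net cost — still below 1 — so contributing 0 remains dominant for every player.
Everyone keeps their endowment and the group total is 4 × 31 = 124.

124.00 dollars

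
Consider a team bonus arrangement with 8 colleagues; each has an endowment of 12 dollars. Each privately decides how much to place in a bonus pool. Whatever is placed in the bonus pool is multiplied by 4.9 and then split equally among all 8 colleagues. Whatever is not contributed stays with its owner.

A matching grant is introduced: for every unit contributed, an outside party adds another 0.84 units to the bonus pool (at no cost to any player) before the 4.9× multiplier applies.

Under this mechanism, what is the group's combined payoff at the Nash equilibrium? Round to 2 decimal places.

865.54 dollars

The effective private return per unit is now 4.9 × 1.84 / 8 = 1.1270 > 1, so every player's dominant strategy flips to full contribution.
So the Nash equilibrium is full contribution by all 8; the group earns 4.9 × 1.84 × 96 = 865.54.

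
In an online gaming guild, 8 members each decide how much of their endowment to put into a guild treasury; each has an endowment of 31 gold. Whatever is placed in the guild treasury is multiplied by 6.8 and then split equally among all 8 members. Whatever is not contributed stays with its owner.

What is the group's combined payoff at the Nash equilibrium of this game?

Each contributed unit returns 6.8/8 = 0.8500 to its contributor — below 1 — so contributing 0 is dominant for every player. At the Nash equilibrium everyone keeps their 31, and the group total is 8 × 31 = 248.

248.00 gold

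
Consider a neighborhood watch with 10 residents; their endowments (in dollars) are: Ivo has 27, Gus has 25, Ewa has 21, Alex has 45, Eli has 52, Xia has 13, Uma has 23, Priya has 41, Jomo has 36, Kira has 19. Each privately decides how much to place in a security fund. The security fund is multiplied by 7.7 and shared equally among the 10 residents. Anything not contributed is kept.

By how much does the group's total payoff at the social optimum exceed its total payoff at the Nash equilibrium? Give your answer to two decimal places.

The private return per contributed unit is 7.7/10 = 0.7700 < 1 for every player regardless of endowment, so the Nash equilibrium is zero contribution and the group total is Σ E_j = 27 + 25 + 21 + 45 + 52 + 13 + 23 + 41 + 36 + 19 = 302.
Each contributed unit returns 7.700 to the group, so the social optimum is full contribution by everyone: group total = 7.700 × 302 = 2325.40.
Efficiency loss = (7.700 − 1) × 302 = 2023.40.

2023.40 dollars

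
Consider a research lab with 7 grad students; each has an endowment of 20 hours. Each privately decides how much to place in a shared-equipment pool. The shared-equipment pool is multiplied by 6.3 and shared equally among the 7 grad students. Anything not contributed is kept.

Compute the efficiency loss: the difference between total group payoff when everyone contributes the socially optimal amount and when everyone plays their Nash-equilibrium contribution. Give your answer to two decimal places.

742.00 hours

Each contributed unit returns 6.3/7 = 0.9000 to its contributor — below 1 — so contributing 0 is dominant for every player. At the Nash equilibrium everyone keeps their 20, and the group total is 7 × 20 = 140.
Each contributed unit returns 6.300 to the group as a whole (0.9000 to each of 7 players), which exceeds 1, so the social optimum is full contribution: group total = 6.300 × 140 = 882.00.
Efficiency loss = 882.00 − 140 = 742.00.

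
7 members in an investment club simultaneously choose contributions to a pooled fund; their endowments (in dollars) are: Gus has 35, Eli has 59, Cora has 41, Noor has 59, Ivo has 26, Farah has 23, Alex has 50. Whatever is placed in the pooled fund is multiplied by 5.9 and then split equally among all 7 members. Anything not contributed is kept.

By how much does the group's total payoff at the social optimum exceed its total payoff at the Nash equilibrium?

The private return per contributed unit is 5.9/7 = 0.8429 < 1 for every player regardless of endowment, so the Nash equilibrium is zero contribution and the group total is Σ E_j = 35 + 59 + 41 + 59 + 26 + 23 + 50 = 293.
Each contributed unit returns 5.900 to the group, so the social optimum is full contribution by everyone: group total = 5.900 × 293 = 1728.70.
Efficiency loss = (5.900 − 1) × 293 = 1435.70.

1435.70 dollars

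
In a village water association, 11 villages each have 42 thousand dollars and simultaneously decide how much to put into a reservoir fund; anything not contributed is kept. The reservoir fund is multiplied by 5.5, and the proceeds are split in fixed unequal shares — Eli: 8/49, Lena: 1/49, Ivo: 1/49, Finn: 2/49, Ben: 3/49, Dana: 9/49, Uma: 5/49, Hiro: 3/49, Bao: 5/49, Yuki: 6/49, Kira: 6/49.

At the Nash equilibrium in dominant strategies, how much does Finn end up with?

51.43 thousand dollars

Each unit j contributes comes back to j as 5.5 × (j's share), so j prefers to contribute only if that share exceeds 1/5.5 = 0.1818; otherwise keeping the unit dominates.
Dana alone (share 9/49) is above the threshold, contributing 42; the remaining 10 contribute 0. Total contributed: 42.
Finn keeps 42 and receives 5.5 × 42 × 2/49 = 9.43 from the reservoir fund, for a payoff of 51.43.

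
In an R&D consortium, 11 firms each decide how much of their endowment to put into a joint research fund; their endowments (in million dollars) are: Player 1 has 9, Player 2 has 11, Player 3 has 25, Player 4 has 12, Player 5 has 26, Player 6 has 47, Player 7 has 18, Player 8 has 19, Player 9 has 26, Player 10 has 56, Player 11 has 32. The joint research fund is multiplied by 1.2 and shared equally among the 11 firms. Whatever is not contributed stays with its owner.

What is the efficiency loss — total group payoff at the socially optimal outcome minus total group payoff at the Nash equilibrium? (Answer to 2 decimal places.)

56.20 million dollars

The private return per contributed unit is 1.2/11 = 0.1091 < 1 for every player regardless of endowment, so the Nash equilibrium is zero contribution and the group total is Σ E_j = 9 + 11 + 25 + 12 + 26 + 47 + 18 + 19 + 26 + 56 + 32 = 281.
Each contributed unit returns 1.200 to the group, so the social optimum is full contribution by everyone: group total = 1.200 × 281 = 337.20.
Efficiency loss = (1.200 − 1) × 281 = 56.20.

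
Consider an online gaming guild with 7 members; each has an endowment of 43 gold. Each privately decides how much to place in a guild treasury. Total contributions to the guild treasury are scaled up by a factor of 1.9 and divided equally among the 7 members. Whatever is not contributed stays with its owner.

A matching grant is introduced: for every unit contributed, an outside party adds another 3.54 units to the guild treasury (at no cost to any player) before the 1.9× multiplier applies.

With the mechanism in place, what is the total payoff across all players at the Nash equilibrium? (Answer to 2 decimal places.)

With the mechanism, a contributed unit returns 1.9 × 4.54 / 7 = 1.2323 per unit of net cost to the contributor — now above 1 — so contributing fully is weakly dominant for every player.
So the Nash equilibrium is full contribution by all 7; the group earns 1.9 × 4.54 × 301 = 2596.43.

2596.43 gold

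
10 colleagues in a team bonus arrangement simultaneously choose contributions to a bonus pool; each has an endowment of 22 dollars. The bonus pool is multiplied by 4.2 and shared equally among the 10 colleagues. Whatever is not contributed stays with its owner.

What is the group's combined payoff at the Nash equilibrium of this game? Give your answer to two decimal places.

220.00 dollars

Each contributed unit returns 4.2/10 = 0.4200 to its contributor — below 1 — so contributing 0 is dominant for every player. At the Nash equilibrium everyone keeps their 22, and the group total is 10 × 22 = 220.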